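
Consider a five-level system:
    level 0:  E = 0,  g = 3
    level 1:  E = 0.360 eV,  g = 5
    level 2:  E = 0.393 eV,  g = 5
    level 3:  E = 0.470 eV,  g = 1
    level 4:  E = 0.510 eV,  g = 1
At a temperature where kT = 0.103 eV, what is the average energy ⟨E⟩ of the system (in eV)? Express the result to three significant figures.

0.0324 eV

Eᵢ/kT = 0, 3.4951, 3.8155, 4.5631, 4.9515.
Z = Σ gᵢe^(−Eᵢ/kT) = 3·e^(−0) + 5·e^(−3.4951) + 5·e^(−3.8155) + 1·e^(−4.5631) + 1·e^(−4.9515) = 3.0000 + 0.15173 + 0.11013 + 0.010430 + 0.0070728 = 3.2794.
⟨E⟩ = Σ Eᵢ gᵢe^(−Eᵢ/kT) / Z = (0·3.0000 + 0.360·0.15173 + 0.393·0.11013 + 0.470·0.010430 + 0.510·0.0070728) / 3.2794 = 0.0324 eV.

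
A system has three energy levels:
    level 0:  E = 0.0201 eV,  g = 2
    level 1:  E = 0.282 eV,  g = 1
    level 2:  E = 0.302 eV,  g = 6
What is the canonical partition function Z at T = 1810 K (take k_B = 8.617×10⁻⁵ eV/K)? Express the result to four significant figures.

Z = 2.788

k_BT = 8.617×10⁻⁵ × 1810 K = 0.155968 eV.
Eᵢ/kT = 0.128873, 1.80806, 1.93629.
Z = Σ gᵢe^(−Eᵢ/kT) = 2·e^(−0.128873) + 1·e^(−1.80806) + 6·e^(−1.93629) = 1.75817 + 0.163972 + 0.865428 = 2.78757.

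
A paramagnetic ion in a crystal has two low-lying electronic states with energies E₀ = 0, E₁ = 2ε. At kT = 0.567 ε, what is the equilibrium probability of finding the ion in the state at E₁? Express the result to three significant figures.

0.0285

Eᵢ/kT = 0, 3.5273.
Z = Σ e^(−Eᵢ/kT) = e^(−0) + e^(−3.5273) = 1.0000 + 0.029384 = 1.0294.
P₁ = e^(−E₁/kT) / Z = 0.029384/1.0294 = 0.0285.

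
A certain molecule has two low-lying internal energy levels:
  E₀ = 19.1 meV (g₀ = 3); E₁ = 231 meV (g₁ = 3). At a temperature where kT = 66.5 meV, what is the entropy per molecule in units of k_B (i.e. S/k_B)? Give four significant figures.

1.266

Eᵢ/kT = 0.287218, 3.47368.
Z = Σ gᵢe^(−Eᵢ/kT) = 3·e^(−0.287218) + 3·e^(−3.47368) = 2.25104 + 0.0930082 = 2.34405.
⟨E⟩ = Σ EᵢPᵢ = 27.5078 meV.
S/k_B = ln Z + ⟨E⟩/kT = ln(2.34405) + 27.5078/66.5 = 0.851880 + 0.413651 = 1.266.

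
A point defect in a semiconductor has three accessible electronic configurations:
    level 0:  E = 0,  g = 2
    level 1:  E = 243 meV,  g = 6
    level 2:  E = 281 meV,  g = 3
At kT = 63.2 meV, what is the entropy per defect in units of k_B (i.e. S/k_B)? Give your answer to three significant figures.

1.07

Eᵢ/kT = 0, 3.8449, 4.4462.
Z = Σ gᵢe^(−Eᵢ/kT) = 2·e^(−0) + 6·e^(−3.8449) + 3·e^(−4.4462) = 2.0000 + 0.12833 + 0.035169 = 2.1635.
⟨E⟩ = Σ EᵢPᵢ = 18.982 meV.
S/k_B = ln Z + ⟨E⟩/kT = ln(2.1635) + 18.982/63.2 = 0.77173 + 0.30035 = 1.07.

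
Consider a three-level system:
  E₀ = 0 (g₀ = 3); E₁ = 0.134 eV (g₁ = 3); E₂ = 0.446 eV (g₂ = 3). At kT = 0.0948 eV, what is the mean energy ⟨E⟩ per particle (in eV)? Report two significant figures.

Eᵢ/kT = 0, 1.414, 4.705.
Z = Σ gᵢe^(−Eᵢ/kT) = 3·e^(−0) + 3·e^(−1.414) + 3·e^(−4.705) = 3.000 + 0.7295 + 0.02715 = 3.757.
⟨E⟩ = Σ Eᵢ gᵢe^(−Eᵢ/kT) / Z = (0·3.000 + 0.134·0.7295 + 0.446·0.02715) / 3.757 = 0.029 eV.

0.029 eV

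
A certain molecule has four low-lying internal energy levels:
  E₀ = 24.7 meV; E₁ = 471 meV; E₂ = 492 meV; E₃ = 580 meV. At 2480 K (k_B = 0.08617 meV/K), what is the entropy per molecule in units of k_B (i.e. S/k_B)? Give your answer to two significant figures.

0.80

k_BT = 0.08617 × 2480 K = 213.7 meV.
Eᵢ/kT = 0.1156, 2.204, 2.302, 2.714.
Z = Σ e^(−Eᵢ/kT) = e^(−0.1156) + e^(−2.204) + e^(−2.302) + e^(−2.714) = 0.8908 + 0.1104 + 0.1001 + 0.06627 = 1.168.
⟨E⟩ = Σ EᵢPᵢ = 138.4 meV.
S/k_B = ln Z + ⟨E⟩/kT = ln(1.168) + 138.4/213.7 = 0.1553 + 0.6476 = 0.80.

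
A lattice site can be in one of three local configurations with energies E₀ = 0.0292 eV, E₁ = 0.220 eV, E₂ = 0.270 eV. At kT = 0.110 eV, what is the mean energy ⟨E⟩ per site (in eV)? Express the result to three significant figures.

0.0763 eV

Eᵢ/kT = 0.26545, 2.0000, 2.4545.
Z = Σ e^(−Eᵢ/kT) = e^(−0.26545) + e^(−2.0000) + e^(−2.4545) = 0.76686 + 0.13534 + 0.085906 = 0.98811.
⟨E⟩ = Σ Eᵢ e^(−Eᵢ/kT) / Z = (0.0292·0.76686 + 0.220·0.13534 + 0.270·0.085906) / 0.98811 = 0.0763 eV.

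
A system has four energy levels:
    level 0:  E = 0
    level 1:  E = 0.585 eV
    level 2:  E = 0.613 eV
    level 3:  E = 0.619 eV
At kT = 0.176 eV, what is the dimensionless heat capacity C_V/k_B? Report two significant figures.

0.95

Eᵢ/kT = 0, 3.324, 3.483, 3.517.
Z = Σ e^(−Eᵢ/kT) = e^(−0) + e^(−3.324) + e^(−3.483) + e^(−3.517) = 1.000 + 0.03601 + 0.03072 + 0.02969 = 1.096.
⟨E⟩ = 0.05317 eV, ⟨E²⟩ = 0.03216 eV².
C_V/k_B = (⟨E²⟩ − ⟨E⟩²)/(kT)² = (0.03216 − 0.002827)/0.03098 = 0.95.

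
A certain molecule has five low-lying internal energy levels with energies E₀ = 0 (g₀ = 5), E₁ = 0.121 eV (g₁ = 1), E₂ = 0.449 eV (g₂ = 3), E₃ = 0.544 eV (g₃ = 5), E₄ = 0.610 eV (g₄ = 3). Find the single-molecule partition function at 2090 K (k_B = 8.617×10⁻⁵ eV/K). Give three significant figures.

Z = 6.10

k_BT = 8.617×10⁻⁵ × 2090 K = 0.18010 eV.
Eᵢ/kT = 0, 0.67185, 2.4931, 3.0205, 3.3870.
Z = Σ gᵢe^(−Eᵢ/kT) = 5·e^(−0) + 1·e^(−0.67185) + 3·e^(−2.4931) + 5·e^(−3.0205) + 3·e^(−3.3870) = 5.0000 + 0.51076 + 0.24796 + 0.24388 + 0.10143 = 6.1040.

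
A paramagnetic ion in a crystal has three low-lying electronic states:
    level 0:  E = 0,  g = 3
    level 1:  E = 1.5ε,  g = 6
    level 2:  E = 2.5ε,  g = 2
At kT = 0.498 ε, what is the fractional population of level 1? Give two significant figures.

0.089

Eᵢ/kT = 0, 3.012, 5.020.
Z = Σ gᵢe^(−Eᵢ/kT) = 3·e^(−0) + 6·e^(−3.012) + 2·e^(−5.020) = 3.000 + 0.2952 + 0.01321 = 3.308.
P₁ = g₁ e^(−E₁/kT) / Z = 0.2952/3.308 = 0.089.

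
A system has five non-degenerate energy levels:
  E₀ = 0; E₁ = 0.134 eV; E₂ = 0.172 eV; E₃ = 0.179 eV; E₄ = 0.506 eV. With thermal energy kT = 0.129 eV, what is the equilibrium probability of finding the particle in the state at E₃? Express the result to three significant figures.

Eᵢ/kT = 0, 1.0388, 1.3333, 1.3876, 3.9225.
Z = Σ e^(−Eᵢ/kT) = e^(−0) + e^(−1.0388) + e^(−1.3333) + e^(−1.3876) + e^(−3.9225) = 1.0000 + 0.35388 + 0.26361 + 0.24967 + 0.019792 = 1.8870.
P₃ = e^(−E₃/kT) / Z = 0.24967/1.8870 = 0.132.

0.132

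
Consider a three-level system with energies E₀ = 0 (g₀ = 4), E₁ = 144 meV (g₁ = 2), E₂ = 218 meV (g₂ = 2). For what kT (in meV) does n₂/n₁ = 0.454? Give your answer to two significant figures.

n₂/n₁ = (g₂/g₁) exp[−(E₂−E₁)/kT] = 0.454.
⇒ (E₂−E₁)/kT = ln((2/2)/0.454) = ln(2.203) = 0.7898.
kT = 74 meV / 0.7898 = 94 meV.

94 meV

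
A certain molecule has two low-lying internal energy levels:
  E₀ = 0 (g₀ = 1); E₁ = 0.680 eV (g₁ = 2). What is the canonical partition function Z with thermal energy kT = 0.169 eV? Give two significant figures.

Z = 1.0

Eᵢ/kT = 0, 4.024.
Z = Σ gᵢe^(−Eᵢ/kT) = 1·e^(−0) + 2·e^(−4.024) = 1.000 + 0.03576 = 1.036.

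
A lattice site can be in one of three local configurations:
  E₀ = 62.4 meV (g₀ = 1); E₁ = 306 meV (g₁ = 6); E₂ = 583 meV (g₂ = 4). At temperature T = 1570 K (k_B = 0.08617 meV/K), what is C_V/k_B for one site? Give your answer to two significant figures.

1.1

k_BT = 0.08617 × 1570 K = 135.3 meV.
Eᵢ/kT = 0.4612, 2.262, 4.309.
Z = Σ gᵢe^(−Eᵢ/kT) = 1·e^(−0.4612) + 6·e^(−2.262) + 4·e^(−4.309) = 0.6305 + 0.6249 + 0.05379 = 1.309.
⟨E⟩ = 200.1 meV, ⟨E²⟩ = 60540 meV².
C_V/k_B = (⟨E²⟩ − ⟨E⟩²)/(kT)² = (60540 − 40040)/18310 = 1.1.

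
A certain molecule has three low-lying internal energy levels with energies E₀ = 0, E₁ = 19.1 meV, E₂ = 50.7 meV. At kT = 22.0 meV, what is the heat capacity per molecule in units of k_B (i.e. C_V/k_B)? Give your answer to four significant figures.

0.4040

Eᵢ/kT = 0, 0.868182, 2.30455.
Z = Σ e^(−Eᵢ/kT) = e^(−0) + e^(−0.868182) + e^(−2.30455) = 1.00000 + 0.419714 + 0.0998037 = 1.51952.
⟨E⟩ = 8.60573 meV, ⟨E²⟩ = 269.598 meV².
C_V/k_B = (⟨E²⟩ − ⟨E⟩²)/(kT)² = (269.598 − 74.0586)/484.000 = 0.4040.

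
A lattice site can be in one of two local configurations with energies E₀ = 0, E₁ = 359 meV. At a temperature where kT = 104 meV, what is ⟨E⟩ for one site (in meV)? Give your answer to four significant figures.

11.03 meV

Eᵢ/kT = 0, 3.45192.
Z = Σ e^(−Eᵢ/kT) = e^(−0) + e^(−3.45192) = 1.00000 + 0.0316847 = 1.03168.
⟨E⟩ = Σ Eᵢ e^(−Eᵢ/kT) / Z = (0·1.00000 + 359·0.0316847) / 1.03168 = 11.03 meV.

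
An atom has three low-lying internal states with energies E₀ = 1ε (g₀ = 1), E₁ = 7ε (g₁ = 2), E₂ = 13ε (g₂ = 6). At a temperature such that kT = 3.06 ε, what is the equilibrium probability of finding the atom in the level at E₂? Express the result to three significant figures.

0.0849

Eᵢ/kT = 0.32680, 2.2876, 4.2484.
Z = Σ gᵢe^(−Eᵢ/kT) = 1·e^(−0.32680) + 2·e^(−2.2876) + 6·e^(−4.2484) = 0.72123 + 0.20302 + 0.085722 = 1.0100.
P₂ = g₂ e^(−E₂/kT) / Z = 0.085722/1.0100 = 0.0849.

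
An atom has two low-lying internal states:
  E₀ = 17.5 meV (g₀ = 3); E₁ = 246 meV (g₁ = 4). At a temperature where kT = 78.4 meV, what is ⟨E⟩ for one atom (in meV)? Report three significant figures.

Eᵢ/kT = 0.22321, 3.1378.
Z = Σ gᵢe^(−Eᵢ/kT) = 3·e^(−0.22321) + 4·e^(−3.1378) = 2.3998 + 0.17351 = 2.5733.
⟨E⟩ = Σ Eᵢ gᵢe^(−Eᵢ/kT) / Z = (17.5·2.3998 + 246·0.17351) / 2.5733 = 32.9 meV.

32.9 meV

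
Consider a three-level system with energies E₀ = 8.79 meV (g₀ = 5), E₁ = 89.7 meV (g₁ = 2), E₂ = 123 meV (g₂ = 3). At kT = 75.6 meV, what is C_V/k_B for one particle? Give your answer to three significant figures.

Eᵢ/kT = 0.11627, 1.1865, 1.6270.
Z = Σ gᵢe^(−Eᵢ/kT) = 5·e^(−0.11627) + 2·e^(−1.1865) + 3·e^(−1.6270) = 4.4512 + 0.61058 + 0.58955 = 5.6513.
⟨E⟩ = 29.446 meV, ⟨E²⟩ = 2508.4 meV².
C_V/k_B = (⟨E²⟩ − ⟨E⟩²)/(kT)² = (2508.4 − 867.07)/5715.4 = 0.287.

0.287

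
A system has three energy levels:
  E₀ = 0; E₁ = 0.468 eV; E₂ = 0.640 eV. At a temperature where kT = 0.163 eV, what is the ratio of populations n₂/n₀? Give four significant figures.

0.01971

n₂/n₀ = exp[−(E₂−E₀)/kT] = exp(−(0.640 eV)/(0.163 eV)) = exp(-3.92638) = 0.01971.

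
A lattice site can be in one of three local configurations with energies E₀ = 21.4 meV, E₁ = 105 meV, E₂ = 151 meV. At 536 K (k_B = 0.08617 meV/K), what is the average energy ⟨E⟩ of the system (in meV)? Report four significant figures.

k_BT = 0.08617 × 536 K = 46.1871 meV.
Eᵢ/kT = 0.463333, 2.27336, 3.26931.
Z = Σ e^(−Eᵢ/kT) = e^(−0.463333) + e^(−2.27336) + e^(−3.26931) = 0.629183 + 0.102966 + 0.0380327 = 0.770182.
⟨E⟩ = Σ Eᵢ e^(−Eᵢ/kT) / Z = (21.4·0.629183 + 105·0.102966 + 151·0.0380327) / 0.770182 = 38.98 meV.

38.98 meV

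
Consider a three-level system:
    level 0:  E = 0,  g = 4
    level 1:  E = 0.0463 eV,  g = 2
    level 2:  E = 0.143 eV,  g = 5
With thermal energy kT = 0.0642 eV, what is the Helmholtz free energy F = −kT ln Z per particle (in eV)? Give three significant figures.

Eᵢ/kT = 0, 0.72118, 2.2274.
Z = Σ gᵢe^(−Eᵢ/kT) = 4·e^(−0) + 2·e^(−0.72118) + 5·e^(−2.2274) = 4.0000 + 0.97236 + 0.53904 = 5.5114.
F = −kT ln Z = −0.0642 × ln(5.5114) = −0.0642 × 1.7068 = -0.110 eV.

-0.110 eV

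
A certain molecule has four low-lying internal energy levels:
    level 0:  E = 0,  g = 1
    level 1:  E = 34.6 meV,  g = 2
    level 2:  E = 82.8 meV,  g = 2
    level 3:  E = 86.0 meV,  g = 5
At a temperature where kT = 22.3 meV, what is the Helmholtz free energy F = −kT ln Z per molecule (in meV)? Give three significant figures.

Eᵢ/kT = 0, 1.5516, 3.7130, 3.8565.
Z = Σ gᵢe^(−Eᵢ/kT) = 1·e^(−0) + 2·e^(−1.5516) + 2·e^(−3.7130) + 5·e^(−3.8565) = 1.0000 + 0.42382 + 0.048808 + 0.10571 = 1.5783.
F = −kT ln Z = −22.3 × ln(1.5783) = −22.3 × 0.45635 = -10.2 meV.

-10.2 meV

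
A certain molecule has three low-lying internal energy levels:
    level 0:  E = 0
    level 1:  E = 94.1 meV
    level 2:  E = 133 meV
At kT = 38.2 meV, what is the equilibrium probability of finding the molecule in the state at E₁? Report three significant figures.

Eᵢ/kT = 0, 2.4634, 3.4817.
Z = Σ e^(−Eᵢ/kT) = e^(−0) + e^(−2.4634) + e^(−3.4817) = 1.0000 + 0.085145 + 0.030755 = 1.1159.
P₁ = e^(−E₁/kT) / Z = 0.085145/1.1159 = 0.0763.

0.0763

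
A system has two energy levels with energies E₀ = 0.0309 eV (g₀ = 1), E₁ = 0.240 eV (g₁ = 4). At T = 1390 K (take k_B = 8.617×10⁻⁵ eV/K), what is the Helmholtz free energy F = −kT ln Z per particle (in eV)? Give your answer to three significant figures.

k_BT = 8.617×10⁻⁵ × 1390 K = 0.11978 eV.
Eᵢ/kT = 0.25797, 2.0037.
Z = Σ gᵢe^(−Eᵢ/kT) = 1·e^(−0.25797) + 4·e^(−2.0037) = 0.77262 + 0.53934 = 1.3120.
F = −kT ln Z = −0.11978 × ln(1.3120) = −0.11978 × 0.27155 = -0.0325 eV.

-0.0325 eV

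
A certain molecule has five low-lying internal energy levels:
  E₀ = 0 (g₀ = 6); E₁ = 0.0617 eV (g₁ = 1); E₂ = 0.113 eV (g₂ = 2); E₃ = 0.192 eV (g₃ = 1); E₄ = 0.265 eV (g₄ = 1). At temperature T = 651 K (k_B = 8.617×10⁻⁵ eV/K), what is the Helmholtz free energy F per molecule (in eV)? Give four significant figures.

k_BT = 8.617×10⁻⁵ × 651 K = 0.0560967 eV.
Eᵢ/kT = 0, 1.09989, 2.01438, 3.42266, 4.72399.
Z = Σ gᵢe^(−Eᵢ/kT) = 6·e^(−0) + 1·e^(−1.09989) + 2·e^(−2.01438) + 1·e^(−3.42266) + 1·e^(−4.72399) = 6.00000 + 0.332908 + 0.266806 + 0.0326255 + 0.00887968 = 6.64122.
F = −kT ln Z = −0.0560967 × ln(6.64122) = −0.0560967 × 1.89330 = -0.1062 eV.

-0.1062 eV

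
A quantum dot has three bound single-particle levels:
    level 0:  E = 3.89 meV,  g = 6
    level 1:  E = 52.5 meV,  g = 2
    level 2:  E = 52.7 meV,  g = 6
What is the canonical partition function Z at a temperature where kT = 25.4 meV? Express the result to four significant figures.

Eᵢ/kT = 0.153150, 2.06693, 2.07480.
Z = Σ gᵢe^(−Eᵢ/kT) = 6·e^(−0.153150) + 2·e^(−2.06693) + 6·e^(−2.07480) = 5.14801 + 0.253148 + 0.753489 = 6.15465.

Z = 6.155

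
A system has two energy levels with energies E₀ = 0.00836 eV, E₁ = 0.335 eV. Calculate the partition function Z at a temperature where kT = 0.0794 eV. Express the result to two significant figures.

Z = 0.91

Eᵢ/kT = 0.1053, 4.219.
Z = Σ e^(−Eᵢ/kT) = e^(−0.1053) + e^(−4.219) = 0.9001 + 0.01471 = 0.9148.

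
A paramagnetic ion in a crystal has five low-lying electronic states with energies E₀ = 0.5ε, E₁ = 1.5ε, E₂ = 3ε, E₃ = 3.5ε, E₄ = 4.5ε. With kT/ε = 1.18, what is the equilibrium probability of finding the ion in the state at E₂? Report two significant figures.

0.072

Eᵢ/kT = 0.4237, 1.271, 2.542, 2.966, 3.814.
Z = Σ e^(−Eᵢ/kT) = e^(−0.4237) + e^(−1.271) + e^(−2.542) + e^(−2.966) + e^(−3.814) = 0.6546 + 0.2806 + 0.07871 + 0.05151 + 0.02206 = 1.087.
P₂ = e^(−E₂/kT) / Z = 0.07871/1.087 = 0.072.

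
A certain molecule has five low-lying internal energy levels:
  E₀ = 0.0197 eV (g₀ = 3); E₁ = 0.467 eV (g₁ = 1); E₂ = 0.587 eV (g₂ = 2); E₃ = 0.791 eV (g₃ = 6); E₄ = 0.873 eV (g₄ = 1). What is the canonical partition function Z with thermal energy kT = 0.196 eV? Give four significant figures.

Z = 3.023

Eᵢ/kT = 0.100510, 2.38265, 2.99490, 4.03571, 4.45408.
Z = Σ gᵢe^(−Eᵢ/kT) = 3·e^(−0.100510) + 1·e^(−2.38265) + 2·e^(−2.99490) + 6·e^(−4.03571) + 1·e^(−4.45408) = 2.71313 + 0.0923056 + 0.100083 + 0.106039 + 0.0116310 = 3.02319.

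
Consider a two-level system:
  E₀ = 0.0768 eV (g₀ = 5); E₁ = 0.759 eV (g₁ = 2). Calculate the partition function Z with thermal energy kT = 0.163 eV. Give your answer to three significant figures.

Z = 3.14

Eᵢ/kT = 0.47117, 4.6564.
Z = Σ gᵢe^(−Eᵢ/kT) = 5·e^(−0.47117) + 2·e^(−4.6564) = 3.1214 + 0.019001 = 3.1404.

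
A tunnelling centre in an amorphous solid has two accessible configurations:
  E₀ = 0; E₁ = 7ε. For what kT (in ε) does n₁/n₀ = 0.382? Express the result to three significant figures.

n₁/n₀ = exp[−(E₁−E₀)/kT] = 0.382.
⇒ (E₁−E₀)/kT = ln(1/0.382) = ln(2.6178) = 0.96233.
kT = 7ε / 0.96233 = 7.27 ε.

7.27 ε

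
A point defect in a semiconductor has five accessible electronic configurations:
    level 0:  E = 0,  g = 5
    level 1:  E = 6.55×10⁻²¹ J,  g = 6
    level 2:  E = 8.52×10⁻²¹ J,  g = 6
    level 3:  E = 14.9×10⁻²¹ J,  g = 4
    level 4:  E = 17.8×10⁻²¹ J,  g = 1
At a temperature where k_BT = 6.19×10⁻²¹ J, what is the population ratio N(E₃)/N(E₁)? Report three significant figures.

0.173

n₃/n₁ = (g₃/g₁) exp[−(E₃−E₁)/kT] = (4/6) × exp(−(8.35 ×10⁻²¹ J)/(6.19 ×10⁻²¹ J)) = (4/6) × exp(-1.3489) = 0.173.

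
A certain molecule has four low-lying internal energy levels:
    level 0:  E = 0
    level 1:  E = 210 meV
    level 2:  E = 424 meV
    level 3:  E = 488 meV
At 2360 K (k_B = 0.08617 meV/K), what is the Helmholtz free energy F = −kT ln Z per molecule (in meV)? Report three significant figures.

k_BT = 0.08617 × 2360 K = 203.36 meV.
Eᵢ/kT = 0, 1.0327, 2.0850, 2.3997.
Z = Σ e^(−Eᵢ/kT) = e^(−0) + e^(−1.0327) + e^(−2.0850) + e^(−2.3997) = 1.0000 + 0.35604 + 0.12431 + 0.090745 = 1.5711.
F = −kT ln Z = −203.36 × ln(1.5711) = −203.36 × 0.45178 = -91.9 meV.

-91.9 meV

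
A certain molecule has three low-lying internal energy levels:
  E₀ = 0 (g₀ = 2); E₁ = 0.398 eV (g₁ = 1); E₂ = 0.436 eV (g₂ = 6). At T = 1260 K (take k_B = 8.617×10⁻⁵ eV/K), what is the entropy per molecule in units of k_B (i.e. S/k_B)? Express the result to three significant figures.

k_BT = 8.617×10⁻⁵ × 1260 K = 0.10857 eV.
Eᵢ/kT = 0, 3.6658, 4.0158.
Z = Σ gᵢe^(−Eᵢ/kT) = 2·e^(−0) + 1·e^(−3.6658) + 6·e^(−4.0158) = 2.0000 + 0.025584 + 0.10817 = 2.1338.
⟨E⟩ = Σ EᵢPᵢ = 0.026874 eV.
S/k_B = ln Z + ⟨E⟩/kT = ln(2.1338) + 0.026874/0.10857 = 0.75790 + 0.24753 = 1.01.

1.01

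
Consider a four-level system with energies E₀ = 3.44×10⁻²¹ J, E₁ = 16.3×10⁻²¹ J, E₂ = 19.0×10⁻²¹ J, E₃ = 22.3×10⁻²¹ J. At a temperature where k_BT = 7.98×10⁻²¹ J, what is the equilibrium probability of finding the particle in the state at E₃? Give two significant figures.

Eᵢ/kT = 0.4311, 2.043, 2.381, 2.794.
Z = Σ e^(−Eᵢ/kT) = e^(−0.4311) + e^(−2.043) + e^(−2.381) + e^(−2.794) = 0.6498 + 0.1296 + 0.09246 + 0.06118 = 0.9330.
P₃ = e^(−E₃/kT) / Z = 0.06118/0.9330 = 0.066.

0.066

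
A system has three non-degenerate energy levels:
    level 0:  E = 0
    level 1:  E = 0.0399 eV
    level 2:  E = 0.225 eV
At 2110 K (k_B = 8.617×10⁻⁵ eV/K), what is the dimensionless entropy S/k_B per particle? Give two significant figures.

k_BT = 8.617×10⁻⁵ × 2110 K = 0.1818 eV.
Eᵢ/kT = 0, 0.2195, 1.238.
Z = Σ e^(−Eᵢ/kT) = e^(−0) + e^(−0.2195) + e^(−1.238) = 1.000 + 0.8029 + 0.2900 = 2.093.
⟨E⟩ = Σ EᵢPᵢ = 0.04648 eV.
S/k_B = ln Z + ⟨E⟩/kT = ln(2.093) + 0.04648/0.1818 = 0.7386 + 0.2557 = 0.99.

0.99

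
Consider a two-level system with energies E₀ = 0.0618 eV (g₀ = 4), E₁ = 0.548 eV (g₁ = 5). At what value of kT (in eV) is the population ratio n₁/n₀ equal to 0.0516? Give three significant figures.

n₁/n₀ = (g₁/g₀) exp[−(E₁−E₀)/kT] = 0.0516.
⇒ (E₁−E₀)/kT = ln((5/4)/0.0516) = ln(24.225) = 3.1874.
kT = 0.4862 eV / 3.1874 = 0.153 eV.

0.153 eV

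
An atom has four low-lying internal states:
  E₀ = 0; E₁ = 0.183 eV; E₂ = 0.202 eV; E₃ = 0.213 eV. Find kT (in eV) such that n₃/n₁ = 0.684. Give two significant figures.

0.079 eV

n₃/n₁ = exp[−(E₃−E₁)/kT] = 0.684.
⇒ (E₃−E₁)/kT = ln(1/0.684) = ln(1.462) = 0.3798.
kT = 0.030 eV / 0.3798 = 0.079 eV.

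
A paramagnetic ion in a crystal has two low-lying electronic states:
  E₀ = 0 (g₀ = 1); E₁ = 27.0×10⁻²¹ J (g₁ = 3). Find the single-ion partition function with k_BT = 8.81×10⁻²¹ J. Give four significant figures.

Eᵢ/kT = 0, 3.06470.
Z = Σ gᵢe^(−Eᵢ/kT) = 1·e^(−0) + 3·e^(−3.06470) = 1.00000 + 0.140004 = 1.14000.

Z = 1.140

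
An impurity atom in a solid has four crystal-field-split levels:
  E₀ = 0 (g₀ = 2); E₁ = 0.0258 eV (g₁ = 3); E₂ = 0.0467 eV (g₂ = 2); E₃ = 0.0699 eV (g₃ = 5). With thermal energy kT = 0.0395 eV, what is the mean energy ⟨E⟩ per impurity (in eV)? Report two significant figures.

Eᵢ/kT = 0, 0.6532, 1.182, 1.770.
Z = Σ gᵢe^(−Eᵢ/kT) = 2·e^(−0) + 3·e^(−0.6532) + 2·e^(−1.182) + 5·e^(−1.770) = 2.000 + 1.561 + 0.6133 + 0.8517 = 5.026.
⟨E⟩ = Σ Eᵢ gᵢe^(−Eᵢ/kT) / Z = (0·2.000 + 0.0258·1.561 + 0.0467·0.6133 + 0.0699·0.8517) / 5.026 = 0.026 eV.

0.026 eV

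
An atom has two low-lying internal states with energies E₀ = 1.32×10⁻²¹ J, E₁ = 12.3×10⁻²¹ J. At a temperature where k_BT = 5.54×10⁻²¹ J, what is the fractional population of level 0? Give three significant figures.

0.879

Eᵢ/kT = 0.23827, 2.2202.
Z = Σ e^(−Eᵢ/kT) = e^(−0.23827) + e^(−2.2202) = 0.78799 + 0.10859 = 0.89658.
P₀ = e^(−E₀/kT) / Z = 0.78799/0.89658 = 0.879.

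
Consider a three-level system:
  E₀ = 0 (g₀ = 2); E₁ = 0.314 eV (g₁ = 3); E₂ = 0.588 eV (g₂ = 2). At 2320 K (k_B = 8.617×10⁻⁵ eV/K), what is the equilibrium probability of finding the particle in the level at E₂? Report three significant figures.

0.0387

k_BT = 8.617×10⁻⁵ × 2320 K = 0.19991 eV.
Eᵢ/kT = 0, 1.5707, 2.9413.
Z = Σ gᵢe^(−Eᵢ/kT) = 2·e^(−0) + 3·e^(−1.5707) + 2·e^(−2.9413) = 2.0000 + 0.62370 + 0.10559 = 2.7293.
P₂ = g₂ e^(−E₂/kT) / Z = 0.10559/2.7293 = 0.0387.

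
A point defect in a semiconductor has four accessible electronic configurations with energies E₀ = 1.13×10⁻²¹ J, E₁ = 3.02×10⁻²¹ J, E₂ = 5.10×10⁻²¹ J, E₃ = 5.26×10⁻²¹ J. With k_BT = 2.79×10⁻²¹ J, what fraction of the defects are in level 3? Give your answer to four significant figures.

Eᵢ/kT = 0.405018, 1.08244, 1.82796, 1.88530.
Z = Σ e^(−Eᵢ/kT) = e^(−0.405018) + e^(−1.08244) + e^(−1.82796) + e^(−1.88530) = 0.666965 + 0.338768 + 0.160741 + 0.151784 = 1.31826.
P₃ = e^(−E₃/kT) / Z = 0.151784/1.31826 = 0.1151.

0.1151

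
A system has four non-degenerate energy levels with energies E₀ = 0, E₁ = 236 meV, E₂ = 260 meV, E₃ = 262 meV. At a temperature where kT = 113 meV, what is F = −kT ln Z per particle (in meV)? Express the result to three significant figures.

Eᵢ/kT = 0, 2.0885, 2.3009, 2.3186.
Z = Σ e^(−Eᵢ/kT) = e^(−0) + e^(−2.0885) + e^(−2.3009) + e^(−2.3186) = 1.0000 + 0.12387 + 0.10017 + 0.098411 = 1.3225.
F = −kT ln Z = −113 × ln(1.3225) = −113 × 0.27952 = -31.6 meV.

-31.6 meV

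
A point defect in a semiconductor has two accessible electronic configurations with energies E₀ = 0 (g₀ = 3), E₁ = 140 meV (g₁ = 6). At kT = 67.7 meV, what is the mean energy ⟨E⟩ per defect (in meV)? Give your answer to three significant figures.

Eᵢ/kT = 0, 2.0679.
Z = Σ gᵢe^(−Eᵢ/kT) = 3·e^(−0) + 6·e^(−2.0679) = 3.0000 + 0.75871 = 3.7587.
⟨E⟩ = Σ Eᵢ gᵢe^(−Eᵢ/kT) / Z = (0·3.0000 + 140·0.75871) / 3.7587 = 28.3 meV.

28.3 meV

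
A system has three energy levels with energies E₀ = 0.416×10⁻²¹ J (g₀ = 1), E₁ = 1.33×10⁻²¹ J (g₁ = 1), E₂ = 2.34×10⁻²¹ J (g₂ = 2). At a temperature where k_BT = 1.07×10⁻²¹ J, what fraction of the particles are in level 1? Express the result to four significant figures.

0.2423

Eᵢ/kT = 0.388785, 1.24299, 2.18692.
Z = Σ gᵢe^(−Eᵢ/kT) = 1·e^(−0.388785) + 1·e^(−1.24299) + 2·e^(−2.18692) = 0.677880 + 0.288520 + 0.224524 = 1.19092.
P₁ = g₁ e^(−E₁/kT) / Z = 0.288520/1.19092 = 0.2423.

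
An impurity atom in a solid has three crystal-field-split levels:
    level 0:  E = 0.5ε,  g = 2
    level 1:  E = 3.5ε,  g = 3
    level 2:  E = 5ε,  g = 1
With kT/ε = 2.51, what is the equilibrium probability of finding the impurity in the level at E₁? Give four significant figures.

0.2953

Eᵢ/kT = 0.199203, 1.39442, 1.99203.
Z = Σ gᵢe^(−Eᵢ/kT) = 2·e^(−0.199203) + 3·e^(−1.39442) + 1·e^(−1.99203) = 1.63877 + 0.743930 + 0.136418 = 2.51912.
P₁ = g₁ e^(−E₁/kT) / Z = 0.743930/2.51912 = 0.2953.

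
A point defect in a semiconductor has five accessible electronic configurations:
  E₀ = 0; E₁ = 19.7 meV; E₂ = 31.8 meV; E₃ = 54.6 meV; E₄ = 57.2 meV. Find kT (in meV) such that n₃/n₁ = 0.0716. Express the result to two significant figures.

13 meV

n₃/n₁ = exp[−(E₃−E₁)/kT] = 0.0716.
⇒ (E₃−E₁)/kT = ln(1/0.0716) = ln(13.97) = 2.637.
kT = 34.9 meV / 2.637 = 13 meV.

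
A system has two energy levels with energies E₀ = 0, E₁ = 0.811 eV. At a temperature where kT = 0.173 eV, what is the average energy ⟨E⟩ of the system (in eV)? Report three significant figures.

0.00740 eV

Eᵢ/kT = 0, 4.6879.
Z = Σ e^(−Eᵢ/kT) = e^(−0) + e^(−4.6879) = 1.0000 + 0.0092060 = 1.0092.
⟨E⟩ = Σ Eᵢ e^(−Eᵢ/kT) / Z = (0·1.0000 + 0.811·0.0092060) / 1.0092 = 0.00740 eV.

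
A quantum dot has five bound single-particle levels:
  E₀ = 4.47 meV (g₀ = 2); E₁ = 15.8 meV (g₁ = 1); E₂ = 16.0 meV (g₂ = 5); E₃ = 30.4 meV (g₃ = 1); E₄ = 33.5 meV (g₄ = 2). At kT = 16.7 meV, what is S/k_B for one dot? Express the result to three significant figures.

2.26

Eᵢ/kT = 0.26766, 0.94611, 0.95808, 1.8204, 2.0060.
Z = Σ gᵢe^(−Eᵢ/kT) = 2·e^(−0.26766) + 1·e^(−0.94611) + 5·e^(−0.95808) + 1·e^(−1.8204) + 2·e^(−2.0060) = 1.5303 + 0.38825 + 1.9181 + 0.16196 + 0.26905 = 4.2677.
⟨E⟩ = Σ EᵢPᵢ = 13.497 meV.
S/k_B = ln Z + ⟨E⟩/kT = ln(4.2677) + 13.497/16.7 = 1.4511 + 0.80820 = 2.26.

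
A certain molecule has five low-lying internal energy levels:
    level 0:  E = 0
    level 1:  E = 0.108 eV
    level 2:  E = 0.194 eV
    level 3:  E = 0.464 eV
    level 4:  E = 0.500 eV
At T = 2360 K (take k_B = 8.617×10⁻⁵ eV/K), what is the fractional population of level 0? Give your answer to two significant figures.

k_BT = 8.617×10⁻⁵ × 2360 K = 0.2034 eV.
Eᵢ/kT = 0, 0.5310, 0.9538, 2.281, 2.458.
Z = Σ e^(−Eᵢ/kT) = e^(−0) + e^(−0.5310) + e^(−0.9538) + e^(−2.281) + e^(−2.458) = 1.000 + 0.5880 + 0.3853 + 0.1022 + 0.08561 = 2.161.
P₀ = e^(−E₀/kT) / Z = 1.000/2.161 = 0.46.

0.46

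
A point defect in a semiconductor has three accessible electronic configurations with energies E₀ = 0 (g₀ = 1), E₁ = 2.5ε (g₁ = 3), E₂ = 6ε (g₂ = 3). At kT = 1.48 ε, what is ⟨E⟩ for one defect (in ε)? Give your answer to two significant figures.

Eᵢ/kT = 0, 1.689, 4.054.
Z = Σ gᵢe^(−Eᵢ/kT) = 1·e^(−0) + 3·e^(−1.689) + 3·e^(−4.054) = 1.000 + 0.5541 + 0.05206 = 1.606.
⟨E⟩ = Σ Eᵢ gᵢe^(−Eᵢ/kT) / Z = (0·1.000 + 2.5·0.5541 + 6·0.05206) / 1.606 = 1.1 ε.

1.1 ε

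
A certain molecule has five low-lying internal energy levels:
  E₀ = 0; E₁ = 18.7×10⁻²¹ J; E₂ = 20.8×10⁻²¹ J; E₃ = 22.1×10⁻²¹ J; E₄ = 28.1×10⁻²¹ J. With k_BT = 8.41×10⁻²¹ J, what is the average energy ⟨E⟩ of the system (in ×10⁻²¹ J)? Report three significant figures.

4.90 ×10⁻²¹ J

Eᵢ/kT = 0, 2.2235, 2.4732, 2.6278, 3.3413.
Z = Σ e^(−Eᵢ/kT) = e^(−0) + e^(−2.2235) + e^(−2.4732) + e^(−2.6278) + e^(−3.3413) = 1.0000 + 0.10823 + 0.084315 + 0.072237 + 0.035391 = 1.3002.
⟨E⟩ = Σ Eᵢ e^(−Eᵢ/kT) / Z = (0·1.0000 + 18.7·0.10823 + 20.8·0.084315 + 22.1·0.072237 + 28.1·0.035391) / 1.3002 = 4.90 ×10⁻²¹ J.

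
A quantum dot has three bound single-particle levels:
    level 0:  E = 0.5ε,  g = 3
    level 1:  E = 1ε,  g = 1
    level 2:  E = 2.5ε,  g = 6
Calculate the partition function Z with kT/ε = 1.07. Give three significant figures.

Z = 2.85

Eᵢ/kT = 0.46729, 0.93458, 2.3364.
Z = Σ gᵢe^(−Eᵢ/kT) = 3·e^(−0.46729) + 1·e^(−0.93458) + 6·e^(−2.3364) = 1.8801 + 0.39275 + 0.58005 = 2.8529.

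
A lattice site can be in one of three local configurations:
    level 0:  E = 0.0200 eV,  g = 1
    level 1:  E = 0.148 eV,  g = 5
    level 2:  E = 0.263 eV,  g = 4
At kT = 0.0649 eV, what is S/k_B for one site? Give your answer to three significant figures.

Eᵢ/kT = 0.30817, 2.2804, 4.0524.
Z = Σ gᵢe^(−Eᵢ/kT) = 1·e^(−0.30817) + 5·e^(−2.2804) + 4·e^(−4.0524) = 0.73479 + 0.51122 + 0.069522 = 1.3155.
⟨E⟩ = Σ EᵢPᵢ = 0.082585 eV.
S/k_B = ln Z + ⟨E⟩/kT = ln(1.3155) + 0.082585/0.0649 = 0.27422 + 1.2725 = 1.55.

1.55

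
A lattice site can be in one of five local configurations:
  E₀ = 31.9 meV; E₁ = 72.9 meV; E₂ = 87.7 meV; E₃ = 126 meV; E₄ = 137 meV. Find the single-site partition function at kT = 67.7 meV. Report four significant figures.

Z = 1.526

Eᵢ/kT = 0.471196, 1.07681, 1.29542, 1.86115, 2.02363.
Z = Σ e^(−Eᵢ/kT) = e^(−0.471196) + e^(−1.07681) + e^(−1.29542) + e^(−1.86115) + e^(−2.02363) = 0.624255 + 0.340681 + 0.273783 + 0.155494 + 0.132175 = 1.52639.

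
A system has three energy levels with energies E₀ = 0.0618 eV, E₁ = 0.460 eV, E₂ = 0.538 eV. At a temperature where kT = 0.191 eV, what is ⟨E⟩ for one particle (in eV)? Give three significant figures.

Eᵢ/kT = 0.32356, 2.4084, 2.8168.
Z = Σ e^(−Eᵢ/kT) = e^(−0.32356) + e^(−2.4084) + e^(−2.8168) = 0.72357 + 0.089959 + 0.059797 = 0.87333.
⟨E⟩ = Σ Eᵢ e^(−Eᵢ/kT) / Z = (0.0618·0.72357 + 0.460·0.089959 + 0.538·0.059797) / 0.87333 = 0.135 eV.

0.135 eV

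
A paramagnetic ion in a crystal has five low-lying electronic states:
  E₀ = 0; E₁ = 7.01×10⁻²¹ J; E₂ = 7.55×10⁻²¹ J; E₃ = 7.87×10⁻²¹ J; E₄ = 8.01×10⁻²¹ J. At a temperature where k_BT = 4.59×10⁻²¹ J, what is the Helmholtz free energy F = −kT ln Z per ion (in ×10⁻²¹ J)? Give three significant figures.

-2.61 ×10⁻²¹ J

Eᵢ/kT = 0, 1.5272, 1.6449, 1.7146, 1.7451.
Z = Σ e^(−Eᵢ/kT) = e^(−0) + e^(−1.5272) + e^(−1.6449) + e^(−1.7146) + e^(−1.7451) = 1.0000 + 0.21714 + 0.19303 + 0.18004 + 0.17463 = 1.7648.
F = −kT ln Z = −4.59 × ln(1.7648) = −4.59 × 0.56804 = -2.61 ×10⁻²¹ J.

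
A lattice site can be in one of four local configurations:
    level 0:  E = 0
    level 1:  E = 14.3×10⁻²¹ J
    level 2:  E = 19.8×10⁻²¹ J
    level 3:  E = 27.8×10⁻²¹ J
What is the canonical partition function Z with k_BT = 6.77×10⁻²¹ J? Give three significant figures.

Z = 1.19

Eᵢ/kT = 0, 2.1123, 2.9247, 4.1064.
Z = Σ e^(−Eᵢ/kT) = e^(−0) + e^(−2.1123) + e^(−2.9247) + e^(−4.1064) = 1.0000 + 0.12096 + 0.053681 + 0.016467 = 1.1911.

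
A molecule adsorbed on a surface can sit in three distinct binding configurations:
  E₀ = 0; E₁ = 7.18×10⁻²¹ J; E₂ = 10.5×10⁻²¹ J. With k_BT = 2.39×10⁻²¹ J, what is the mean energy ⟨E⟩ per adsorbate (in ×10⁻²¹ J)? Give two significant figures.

0.46 ×10⁻²¹ J

Eᵢ/kT = 0, 3.004, 4.393.
Z = Σ e^(−Eᵢ/kT) = e^(−0) + e^(−3.004) + e^(−4.393) = 1.000 + 0.04959 + 0.01236 = 1.062.
⟨E⟩ = Σ Eᵢ e^(−Eᵢ/kT) / Z = (0·1.000 + 7.18·0.04959 + 10.5·0.01236) / 1.062 = 0.46 ×10⁻²¹ J.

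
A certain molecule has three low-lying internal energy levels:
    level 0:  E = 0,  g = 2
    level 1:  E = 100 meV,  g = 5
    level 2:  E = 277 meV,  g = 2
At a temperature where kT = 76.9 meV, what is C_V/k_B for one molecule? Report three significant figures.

0.550

Eᵢ/kT = 0, 1.3004, 3.6021.
Z = Σ gᵢe^(−Eᵢ/kT) = 2·e^(−0) + 5·e^(−1.3004) + 2·e^(−3.6021) = 2.0000 + 1.3621 + 0.054533 = 3.4166.
⟨E⟩ = 44.288 meV, ⟨E²⟩ = 5211.4 meV².
C_V/k_B = (⟨E²⟩ − ⟨E⟩²)/(kT)² = (5211.4 − 1961.4)/5913.6 = 0.550.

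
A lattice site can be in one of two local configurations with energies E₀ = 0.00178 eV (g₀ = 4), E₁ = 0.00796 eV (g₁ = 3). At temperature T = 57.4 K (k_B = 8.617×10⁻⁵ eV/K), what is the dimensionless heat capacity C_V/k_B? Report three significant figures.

0.227

k_BT = 8.617×10⁻⁵ × 57.4 K = 0.0049462 eV.
Eᵢ/kT = 0.35987, 1.6093.
Z = Σ gᵢe^(−Eᵢ/kT) = 4·e^(−0.35987) + 3·e^(−1.6093) = 2.7911 + 0.60008 = 3.3912.
⟨E⟩ = 0.0028736 eV, ⟨E²⟩ = 0.000013820 eV².
C_V/k_B = (⟨E²⟩ − ⟨E⟩²)/(kT)² = (0.000013820 − 0.0000082576)/0.000024465 = 0.227.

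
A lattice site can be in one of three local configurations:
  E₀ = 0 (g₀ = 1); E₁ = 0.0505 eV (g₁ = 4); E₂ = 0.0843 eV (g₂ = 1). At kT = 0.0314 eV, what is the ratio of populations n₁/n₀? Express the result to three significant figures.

n₁/n₀ = (g₁/g₀) exp[−(E₁−E₀)/kT] = (4/1) × exp(−(0.0505 eV)/(0.0314 eV)) = (4/1) × exp(-1.6083) = 0.801.

0.801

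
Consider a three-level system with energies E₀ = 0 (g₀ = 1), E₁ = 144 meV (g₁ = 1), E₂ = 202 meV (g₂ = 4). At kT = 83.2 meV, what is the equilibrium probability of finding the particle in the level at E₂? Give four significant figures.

Eᵢ/kT = 0, 1.73077, 2.42788.
Z = Σ gᵢe^(−Eᵢ/kT) = 1·e^(−0) + 1·e^(−1.73077) + 4·e^(−2.42788) = 1.00000 + 0.177148 + 0.352895 = 1.53004.
P₂ = g₂ e^(−E₂/kT) / Z = 0.352895/1.53004 = 0.2306.

0.2306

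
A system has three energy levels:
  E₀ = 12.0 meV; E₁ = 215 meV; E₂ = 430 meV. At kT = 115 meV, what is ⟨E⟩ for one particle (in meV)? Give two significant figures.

Eᵢ/kT = 0.1043, 1.870, 3.739.
Z = Σ e^(−Eᵢ/kT) = e^(−0.1043) + e^(−1.870) + e^(−3.739) = 0.9010 + 0.1541 + 0.02378 = 1.079.
⟨E⟩ = Σ Eᵢ e^(−Eᵢ/kT) / Z = (12.0·0.9010 + 215·0.1541 + 430·0.02378) / 1.079 = 50 meV.

50 meV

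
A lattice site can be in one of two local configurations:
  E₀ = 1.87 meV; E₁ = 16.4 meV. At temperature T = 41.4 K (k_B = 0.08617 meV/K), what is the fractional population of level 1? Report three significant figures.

0.0167

k_BT = 0.08617 × 41.4 K = 3.5674 meV.
Eᵢ/kT = 0.52419, 4.5972.
Z = Σ e^(−Eᵢ/kT) = e^(−0.52419) + e^(−4.5972) = 0.59203 + 0.010080 = 0.60211.
P₁ = e^(−E₁/kT) / Z = 0.010080/0.60211 = 0.0167.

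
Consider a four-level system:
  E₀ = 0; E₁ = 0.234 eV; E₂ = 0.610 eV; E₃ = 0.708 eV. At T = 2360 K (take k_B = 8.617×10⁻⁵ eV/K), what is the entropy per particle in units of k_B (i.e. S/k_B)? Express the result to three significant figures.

k_BT = 8.617×10⁻⁵ × 2360 K = 0.20336 eV.
Eᵢ/kT = 0, 1.1507, 2.9996, 3.4815.
Z = Σ e^(−Eᵢ/kT) = e^(−0) + e^(−1.1507) + e^(−2.9996) + e^(−3.4815) = 1.0000 + 0.31642 + 0.049807 + 0.030761 = 1.3970.
⟨E⟩ = Σ EᵢPᵢ = 0.090339 eV.
S/k_B = ln Z + ⟨E⟩/kT = ln(1.3970) + 0.090339/0.20336 = 0.33433 + 0.44423 = 0.779.

0.779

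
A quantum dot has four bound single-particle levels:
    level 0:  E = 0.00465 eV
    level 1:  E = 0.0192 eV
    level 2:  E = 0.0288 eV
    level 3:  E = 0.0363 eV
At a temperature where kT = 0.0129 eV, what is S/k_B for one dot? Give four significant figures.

Eᵢ/kT = 0.360465, 1.48837, 2.23256, 2.81395.
Z = Σ e^(−Eᵢ/kT) = e^(−0.360465) + e^(−1.48837) + e^(−2.23256) + e^(−2.81395) = 0.697352 + 0.225740 + 0.107254 + 0.0599677 = 1.09031.
⟨E⟩ = Σ EᵢPᵢ = 0.0117789 eV.
S/k_B = ln Z + ⟨E⟩/kT = ln(1.09031) + 0.0117789/0.0129 = 0.0864621 + 0.913093 = 0.9996.

0.9996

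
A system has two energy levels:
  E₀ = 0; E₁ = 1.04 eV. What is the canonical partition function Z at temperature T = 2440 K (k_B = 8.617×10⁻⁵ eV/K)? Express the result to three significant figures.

k_BT = 8.617×10⁻⁵ × 2440 K = 0.21025 eV.
Eᵢ/kT = 0, 4.9465.
Z = Σ e^(−Eᵢ/kT) = e^(−0) + e^(−4.9465) = 1.0000 + 0.0071082 = 1.0071.

Z = 1.01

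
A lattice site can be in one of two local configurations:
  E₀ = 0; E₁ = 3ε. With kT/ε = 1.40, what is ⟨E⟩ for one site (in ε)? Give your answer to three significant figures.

0.315 ε

Eᵢ/kT = 0, 2.1429.
Z = Σ e^(−Eᵢ/kT) = e^(−0) + e^(−2.1429) = 1.0000 + 0.11731 = 1.1173.
⟨E⟩ = Σ Eᵢ e^(−Eᵢ/kT) / Z = (0·1.0000 + 3·0.11731) / 1.1173 = 0.315 ε.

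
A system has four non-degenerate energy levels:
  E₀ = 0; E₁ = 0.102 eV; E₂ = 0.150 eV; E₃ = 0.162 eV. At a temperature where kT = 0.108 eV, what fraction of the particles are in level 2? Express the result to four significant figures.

Eᵢ/kT = 0, 0.944444, 1.38889, 1.50000.
Z = Σ e^(−Eᵢ/kT) = e^(−0) + e^(−0.944444) + e^(−1.38889) + e^(−1.50000) = 1.00000 + 0.388896 + 0.249352 + 0.223130 = 1.86138.
P₂ = e^(−E₂/kT) / Z = 0.249352/1.86138 = 0.1340.

0.1340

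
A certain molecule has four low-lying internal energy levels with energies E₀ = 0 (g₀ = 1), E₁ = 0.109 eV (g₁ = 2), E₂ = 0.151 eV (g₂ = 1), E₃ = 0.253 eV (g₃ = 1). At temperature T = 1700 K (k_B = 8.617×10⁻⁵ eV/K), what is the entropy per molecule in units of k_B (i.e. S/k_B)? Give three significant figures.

k_BT = 8.617×10⁻⁵ × 1700 K = 0.14649 eV.
Eᵢ/kT = 0, 0.74408, 1.0308, 1.7271.
Z = Σ gᵢe^(−Eᵢ/kT) = 1·e^(−0) + 2·e^(−0.74408) + 1·e^(−1.0308) + 1·e^(−1.7271) = 1.0000 + 0.95034 + 0.35672 + 0.17780 = 2.4849.
⟨E⟩ = Σ EᵢPᵢ = 0.081466 eV.
S/k_B = ln Z + ⟨E⟩/kT = ln(2.4849) + 0.081466/0.14649 = 0.91023 + 0.55612 = 1.47.

1.47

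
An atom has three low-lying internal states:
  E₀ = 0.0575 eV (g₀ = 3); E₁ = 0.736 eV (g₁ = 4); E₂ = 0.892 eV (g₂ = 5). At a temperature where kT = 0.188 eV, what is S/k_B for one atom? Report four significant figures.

1.359

Eᵢ/kT = 0.305851, 3.91489, 4.74468.
Z = Σ gᵢe^(−Eᵢ/kT) = 3·e^(−0.305851) + 4·e^(−3.91489) + 5·e^(−4.74468) = 2.20949 + 0.0797710 + 0.0434892 = 2.33275.
⟨E⟩ = Σ EᵢPᵢ = 0.0962596 eV.
S/k_B = ln Z + ⟨E⟩/kT = ln(2.33275) + 0.0962596/0.188 = 0.847048 + 0.512019 = 1.359.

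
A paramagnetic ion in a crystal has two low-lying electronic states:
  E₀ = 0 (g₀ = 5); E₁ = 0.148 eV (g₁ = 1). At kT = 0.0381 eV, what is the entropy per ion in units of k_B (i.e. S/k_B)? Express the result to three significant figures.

1.63

Eᵢ/kT = 0, 3.8845.
Z = Σ gᵢe^(−Eᵢ/kT) = 5·e^(−0) + 1·e^(−3.8845) = 5.0000 + 0.020558 = 5.0206.
⟨E⟩ = Σ EᵢPᵢ = 0.00060602 eV.
S/k_B = ln Z + ⟨E⟩/kT = ln(5.0206) + 0.00060602/0.0381 = 1.6135 + 0.015906 = 1.63.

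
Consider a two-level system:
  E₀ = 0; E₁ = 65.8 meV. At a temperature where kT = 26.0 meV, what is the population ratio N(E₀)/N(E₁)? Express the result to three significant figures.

n₀/n₁ = exp[−(E₀−E₁)/kT] = exp(−(-65.8 meV)/(26.0 meV)) = exp(2.5308) = 12.6.

12.6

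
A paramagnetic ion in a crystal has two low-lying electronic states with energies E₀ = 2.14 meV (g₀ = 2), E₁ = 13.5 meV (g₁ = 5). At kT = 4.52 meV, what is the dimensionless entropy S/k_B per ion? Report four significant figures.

Eᵢ/kT = 0.473451, 2.98673.
Z = Σ gᵢe^(−Eᵢ/kT) = 2·e^(−0.473451) + 5·e^(−2.98673) = 1.24570 + 0.252261 = 1.49796.
⟨E⟩ = Σ EᵢPᵢ = 4.05306 meV.
S/k_B = ln Z + ⟨E⟩/kT = ln(1.49796) + 4.05306/4.52 = 0.404104 + 0.896695 = 1.301.

1.301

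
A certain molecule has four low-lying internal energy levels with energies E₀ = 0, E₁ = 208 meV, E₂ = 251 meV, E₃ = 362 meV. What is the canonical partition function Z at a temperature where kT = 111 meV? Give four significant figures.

Eᵢ/kT = 0, 1.87387, 2.26126, 3.26126.
Z = Σ e^(−Eᵢ/kT) = e^(−0) + e^(−1.87387) + e^(−2.26126) + e^(−3.26126) = 1.00000 + 0.153528 + 0.104219 + 0.0383401 = 1.29609.

Z = 1.296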